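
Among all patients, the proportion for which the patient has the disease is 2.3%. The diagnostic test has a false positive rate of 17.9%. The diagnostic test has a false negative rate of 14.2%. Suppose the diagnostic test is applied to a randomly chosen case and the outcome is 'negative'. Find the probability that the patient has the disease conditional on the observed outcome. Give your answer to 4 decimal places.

P(H | E) ≈ 0.0041

Write H for 'the patient has the disease'. Prior odds H:¬H = 0.023/0.977 = 0.023541. For the 'negative' outcome, the likelihood ratio is 0.142/0.821 = 0.17296.
Posterior odds = 0.023541 × 0.17296 = 0.0040717, so P(H|E) = 0.0040717/(1+0.0040717) = 0.0041.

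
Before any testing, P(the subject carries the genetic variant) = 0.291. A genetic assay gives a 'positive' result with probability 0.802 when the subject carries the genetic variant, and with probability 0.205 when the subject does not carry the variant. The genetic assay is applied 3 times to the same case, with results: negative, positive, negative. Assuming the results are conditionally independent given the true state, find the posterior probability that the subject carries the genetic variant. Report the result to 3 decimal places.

Let H be the event that the subject carries the genetic variant; start with P(H) = 0.291. P('positive'|H) = 0.802, P('positive'|¬H) = 0.205.
Update on result 1 ('negative'): P(H) ← 0.198·0.2910 / (0.198·0.2910 + 0.795·0.7090) = 0.057618/0.62127 = 0.0927.
Update on result 2 ('positive'): P(H) ← 0.802·0.0927 / (0.802·0.0927 + 0.205·0.9073) = 0.074379/0.26037 = 0.2857.
Update on result 3 ('negative'): P(H) ← 0.198·0.2857 / (0.198·0.2857 + 0.795·0.7143) = 0.056563/0.62446 = 0.0906.

Posterior P(H) ≈ 0.091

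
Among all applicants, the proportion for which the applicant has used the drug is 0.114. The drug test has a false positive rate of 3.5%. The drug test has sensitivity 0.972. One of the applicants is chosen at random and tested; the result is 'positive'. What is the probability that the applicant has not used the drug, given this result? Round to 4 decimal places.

Write H for 'the applicant has used the drug'. Prior odds H:¬H = 0.114/0.886 = 0.12867. For the 'positive' outcome, the likelihood ratio is 0.972/0.035 = 27.771.
Posterior odds = 0.12867 × 27.771 = 3.5733, so P(H|E) = 3.5733/(1+3.5733) = 0.7813. Then P(¬H|E) = 1 − 0.7813 = 0.2187.

P(¬H | E) ≈ 0.2187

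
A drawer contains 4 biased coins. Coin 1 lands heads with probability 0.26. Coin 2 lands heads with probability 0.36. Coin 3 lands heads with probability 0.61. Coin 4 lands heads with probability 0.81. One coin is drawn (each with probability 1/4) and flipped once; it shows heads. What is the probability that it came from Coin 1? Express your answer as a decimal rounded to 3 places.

P(heads|C1) = 0.26; P(heads|C2) = 0.36; P(heads|C3) = 0.61; P(heads|C4) = 0.81.
Prior × likelihood for each source: 0.25·0.26=0.06500, 0.25·0.36=0.09000, 0.25·0.61=0.1525, 0.25·0.81=0.2025. Summing gives P(heads) = 0.51000.
P(Coin 1 | heads) = 0.06500 / 0.51000 = 0.127.

Posterior probability ≈ 0.127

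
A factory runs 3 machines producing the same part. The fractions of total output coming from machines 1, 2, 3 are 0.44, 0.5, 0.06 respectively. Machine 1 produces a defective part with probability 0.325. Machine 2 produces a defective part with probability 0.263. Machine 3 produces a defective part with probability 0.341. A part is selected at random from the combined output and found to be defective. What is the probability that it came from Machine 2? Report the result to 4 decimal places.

P(defective|M1) = 0.325; P(defective|M2) = 0.263; P(defective|M3) = 0.341.
Prior × likelihood for each source: 0.44·0.325=0.1430, 0.5·0.263=0.1315, 0.06·0.341=0.02046. Summing gives P(defective) = 0.29496.
P(Machine 2 | defective) = 0.1315 / 0.29496 = 0.4458.

Posterior probability ≈ 0.4458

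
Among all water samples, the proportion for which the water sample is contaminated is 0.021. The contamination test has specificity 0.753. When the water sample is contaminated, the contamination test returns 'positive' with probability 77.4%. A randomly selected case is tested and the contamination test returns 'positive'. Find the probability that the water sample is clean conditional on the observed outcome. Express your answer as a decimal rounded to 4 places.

Write H for 'the water sample is contaminated'. Prior odds H:¬H = 0.021/0.979 = 0.021450. For the 'positive' outcome, the likelihood ratio is 0.774/0.247 = 3.1336.
Posterior odds = 0.021450 × 3.1336 = 0.067217, so P(H|E) = 0.067217/(1+0.067217) = 0.0630. Then P(¬H|E) = 1 − 0.0630 = 0.9370.

P(¬H | E) ≈ 0.9370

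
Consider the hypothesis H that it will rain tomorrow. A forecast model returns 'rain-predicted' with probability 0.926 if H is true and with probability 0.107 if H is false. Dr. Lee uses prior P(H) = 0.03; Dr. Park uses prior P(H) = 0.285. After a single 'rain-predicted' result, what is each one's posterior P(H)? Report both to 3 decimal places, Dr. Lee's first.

P('+'|H) = 0.926, P('+'|¬H) = 0.107.
Dr. Lee: numerator 0.926·0.03 = 0.027780; evidence = 0.027780+0.107·0.97 = 0.13157; posterior = 0.211.
Dr. Park: numerator 0.926·0.285 = 0.26391; evidence = 0.26391+0.107·0.715 = 0.34041; posterior = 0.775.

Dr. Lee: 0.211; Dr. Park: 0.775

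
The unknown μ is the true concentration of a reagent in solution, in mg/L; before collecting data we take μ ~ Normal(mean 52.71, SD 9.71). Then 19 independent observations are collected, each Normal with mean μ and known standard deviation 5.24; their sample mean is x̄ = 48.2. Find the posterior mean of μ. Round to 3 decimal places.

With known σ, the Normal prior is conjugate. Weight on the data is w = (n/σ²)/(n/σ² + 1/τ₀²) = 0.691976/(0.691976+0.0106062) = 0.98490.
Posterior mean = w·x̄ + (1−w)·μ₀ = 0.98490·48.2 + 0.015096·52.71 = 48.268.

Posterior mean ≈ 48.268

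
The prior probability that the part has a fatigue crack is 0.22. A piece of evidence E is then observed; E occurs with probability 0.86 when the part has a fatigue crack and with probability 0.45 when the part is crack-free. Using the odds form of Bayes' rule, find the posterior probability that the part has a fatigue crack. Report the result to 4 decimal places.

Prior odds = 0.22/(1−0.22) = 0.28205. In log-odds, ln(0.28205) = -1.2657.
Add log likelihood ratio: ln(1.9111) = 0.64768.
Posterior log-odds = -0.61798, so posterior odds = exp(-0.61798) = 0.53903. Converting, P(H|E) = 0.53903/1.5390 = 0.3502.

Posterior probability ≈ 0.3502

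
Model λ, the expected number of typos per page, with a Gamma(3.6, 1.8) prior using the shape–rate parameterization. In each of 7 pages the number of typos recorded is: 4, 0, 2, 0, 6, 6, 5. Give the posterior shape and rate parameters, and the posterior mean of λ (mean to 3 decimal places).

Posterior: Gamma(shape=26.6, rate=8.8); mean ≈ 3.023

Total count ∑xᵢ = 23 over n = 7 pages.
Gamma is conjugate to the Poisson likelihood: posterior is Gamma(shape = 3.6+23 = 26.6, rate = 1.8+7 = 8.8).
Posterior mean = shape/rate = 26.6/8.8 = 3.023.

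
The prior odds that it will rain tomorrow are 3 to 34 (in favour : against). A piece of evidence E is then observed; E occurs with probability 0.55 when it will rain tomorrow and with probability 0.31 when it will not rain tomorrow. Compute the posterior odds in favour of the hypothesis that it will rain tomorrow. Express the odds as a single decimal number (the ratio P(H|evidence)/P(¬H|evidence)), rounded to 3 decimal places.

Posterior odds ≈ 0.157

Prior odds = 3/34 = 0.088235.
Likelihood ratio for E = 0.55/0.31 = 1.7742.
Posterior odds = prior odds × LR = 0.15655.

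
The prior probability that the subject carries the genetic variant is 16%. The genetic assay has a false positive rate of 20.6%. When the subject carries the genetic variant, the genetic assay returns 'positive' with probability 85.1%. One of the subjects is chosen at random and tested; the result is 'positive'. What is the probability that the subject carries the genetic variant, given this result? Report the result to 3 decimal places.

Write H for 'the subject carries the genetic variant'. Prior odds H:¬H = 0.16/0.84 = 0.19048. For the 'positive' outcome, the likelihood ratio is 0.851/0.206 = 4.1311.
Posterior odds = 0.19048 × 4.1311 = 0.78687, so P(H|E) = 0.78687/(1+0.78687) = 0.440.

P(H | E) ≈ 0.440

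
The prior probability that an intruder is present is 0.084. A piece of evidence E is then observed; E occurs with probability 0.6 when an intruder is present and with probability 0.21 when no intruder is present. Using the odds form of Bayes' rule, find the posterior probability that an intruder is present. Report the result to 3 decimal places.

Posterior probability ≈ 0.208

Prior odds = 0.084/(1−0.084) = 0.091703.
Likelihood ratio for E = 0.6/0.21 = 2.8571.
Posterior odds = prior odds × LR = 0.26201.
Posterior probability = odds/(1+odds) = 0.26201/1.2620 = 0.208.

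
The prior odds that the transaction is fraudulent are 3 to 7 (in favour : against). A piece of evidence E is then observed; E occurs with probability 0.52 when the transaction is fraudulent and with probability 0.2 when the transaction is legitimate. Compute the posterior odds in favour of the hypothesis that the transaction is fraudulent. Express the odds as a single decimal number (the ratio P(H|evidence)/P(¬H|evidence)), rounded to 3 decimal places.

Prior odds = 3/7 = 0.42857.
Likelihood ratio for E = 0.52/0.2 = 2.6000.
Posterior odds = prior odds × LR = 1.1143.

Posterior odds ≈ 1.114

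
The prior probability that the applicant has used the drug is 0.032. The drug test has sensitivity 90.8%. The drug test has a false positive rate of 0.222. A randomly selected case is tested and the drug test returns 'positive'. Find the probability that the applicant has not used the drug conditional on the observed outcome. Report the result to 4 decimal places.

P(¬H | E) ≈ 0.8809

Let H be the event that the applicant has used the drug. P(H) = 0.032, so P(¬H) = 0.968. With E the 'positive' result, P(E|H) = 0.908 and P(E|¬H) = 0.222.
P(E) = 0.908·0.032 + 0.222·0.968 = 0.029056 + 0.21490 = 0.24395.
By Bayes' theorem, P(H|E) = 0.029056 / 0.24395 = 0.1191. Hence P(¬H|E) = 1 − 0.1191 = 0.8809.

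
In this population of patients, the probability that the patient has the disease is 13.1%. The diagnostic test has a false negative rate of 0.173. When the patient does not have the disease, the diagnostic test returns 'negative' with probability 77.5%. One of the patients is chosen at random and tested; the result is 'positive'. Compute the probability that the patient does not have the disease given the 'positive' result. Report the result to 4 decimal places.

Write H for 'the patient has the disease'. Prior odds H:¬H = 0.131/0.869 = 0.15075. For the 'positive' outcome, the likelihood ratio is 0.827/0.225 = 3.6756.
Posterior odds = 0.15075 × 3.6756 = 0.55408, so P(H|E) = 0.55408/(1+0.55408) = 0.3565. Then P(¬H|E) = 1 − 0.3565 = 0.6435.

P(¬H | E) ≈ 0.6435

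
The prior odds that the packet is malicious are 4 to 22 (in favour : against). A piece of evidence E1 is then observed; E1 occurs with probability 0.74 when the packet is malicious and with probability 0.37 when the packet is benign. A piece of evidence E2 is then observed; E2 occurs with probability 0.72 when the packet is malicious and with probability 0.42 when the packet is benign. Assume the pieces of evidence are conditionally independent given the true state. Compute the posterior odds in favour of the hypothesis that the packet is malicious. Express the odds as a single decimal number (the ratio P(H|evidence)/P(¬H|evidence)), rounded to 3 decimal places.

Prior odds = 4/22 = 0.18182.
Likelihood ratio for E1 = 0.74/0.37 = 2.0000.
Likelihood ratio for E2 = 0.72/0.42 = 1.7143.
Posterior odds = prior odds × LR₁ × LR₂ = 0.62338.

Posterior odds ≈ 0.623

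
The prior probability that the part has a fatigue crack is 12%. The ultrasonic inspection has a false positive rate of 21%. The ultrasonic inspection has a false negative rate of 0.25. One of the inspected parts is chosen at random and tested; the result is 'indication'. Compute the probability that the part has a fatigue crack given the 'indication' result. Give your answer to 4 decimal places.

Write H for 'the part has a fatigue crack'. Prior odds H:¬H = 0.12/0.88 = 0.13636. For the 'indication' outcome, the likelihood ratio is 0.75/0.21 = 3.5714.
Posterior odds = 0.13636 × 3.5714 = 0.48701, so P(H|E) = 0.48701/(1+0.48701) = 0.3275.

P(H | E) ≈ 0.3275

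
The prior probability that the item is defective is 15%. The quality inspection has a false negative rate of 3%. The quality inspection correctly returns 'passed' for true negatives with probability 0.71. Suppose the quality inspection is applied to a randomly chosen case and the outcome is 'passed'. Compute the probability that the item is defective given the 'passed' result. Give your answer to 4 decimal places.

Write H for 'the item is defective'. Prior odds H:¬H = 0.15/0.85 = 0.17647. For the 'passed' outcome, the likelihood ratio is 0.03/0.71 = 0.042254.
Posterior odds = 0.17647 × 0.042254 = 0.0074565, so P(H|E) = 0.0074565/(1+0.0074565) = 0.0074.

P(H | E) ≈ 0.0074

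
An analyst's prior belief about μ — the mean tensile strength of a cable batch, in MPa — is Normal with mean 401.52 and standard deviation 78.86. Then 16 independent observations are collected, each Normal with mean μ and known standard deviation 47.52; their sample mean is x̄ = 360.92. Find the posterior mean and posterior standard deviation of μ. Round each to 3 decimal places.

Posterior mean ≈ 361.821; posterior SD ≈ 11.747

Prior precision 1/τ₀² = 1/78.86² = 0.00016080; data precision n/σ² = 16/47.52² = 0.00708544.
Posterior precision = 0.00016080 + 0.00708544 = 0.00724624, giving posterior SD = 1/√0.00724624 = 11.747.
Posterior mean = (0.00016080·401.52 + 0.00708544·360.92) / 0.00724624 = 361.821.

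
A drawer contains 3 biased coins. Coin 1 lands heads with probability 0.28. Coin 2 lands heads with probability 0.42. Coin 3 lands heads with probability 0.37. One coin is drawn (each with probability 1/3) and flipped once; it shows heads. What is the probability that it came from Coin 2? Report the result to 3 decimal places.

Posterior probability ≈ 0.393

Tabulate prior·likelihood by source: [1] prior 0.333333, lik 0.28, product 0.09333; [2] prior 0.333333, lik 0.42, product 0.1400; [3] prior 0.333333, lik 0.37, product 0.1233.
Normalizing constant = 0.35667; the posterior for Coin 2 is its product over the sum, 0.1400/0.35667 = 0.393.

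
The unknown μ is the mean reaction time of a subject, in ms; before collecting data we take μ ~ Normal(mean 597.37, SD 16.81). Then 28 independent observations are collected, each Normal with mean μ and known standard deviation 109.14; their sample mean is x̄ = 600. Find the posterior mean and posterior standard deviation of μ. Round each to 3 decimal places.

With known σ, the Normal prior is conjugate. Weight on the data is w = (n/σ²)/(n/σ² + 1/τ₀²) = 0.00235066/(0.00235066+0.00353887) = 0.39913.
Posterior mean = w·x̄ + (1−w)·μ₀ = 0.39913·600 + 0.60087·597.37 = 598.420. Posterior variance = 1/(0.00235066+0.00353887) = 169.793, so SD = 13.030.

Posterior mean ≈ 598.420; posterior SD ≈ 13.030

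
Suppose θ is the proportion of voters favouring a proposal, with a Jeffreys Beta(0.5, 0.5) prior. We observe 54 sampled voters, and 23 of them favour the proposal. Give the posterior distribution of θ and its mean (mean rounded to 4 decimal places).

Posterior: Beta(23.5, 31.5); mean ≈ 0.4273

The binomial likelihood is conjugate to the Beta prior: with 23 successes and 31 failures, the posterior is Beta(0.5+23, 0.5+31) = Beta(23.5, 31.5).
Posterior mean = α/(α+β) = 23.5/55 = 0.4273.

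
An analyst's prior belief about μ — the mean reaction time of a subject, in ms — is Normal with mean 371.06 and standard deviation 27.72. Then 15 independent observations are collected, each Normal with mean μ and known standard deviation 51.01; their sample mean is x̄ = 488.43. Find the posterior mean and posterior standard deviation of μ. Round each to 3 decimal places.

Prior precision 1/τ₀² = 1/27.72² = 0.00130141; data precision n/σ² = 15/51.01² = 0.00576475.
Posterior precision = 0.00130141 + 0.00576475 = 0.00706616, giving posterior SD = 1/√0.00706616 = 11.896.
Posterior mean = (0.00130141·371.06 + 0.00576475·488.43) / 0.00706616 = 466.813.

Posterior mean ≈ 466.813; posterior SD ≈ 11.896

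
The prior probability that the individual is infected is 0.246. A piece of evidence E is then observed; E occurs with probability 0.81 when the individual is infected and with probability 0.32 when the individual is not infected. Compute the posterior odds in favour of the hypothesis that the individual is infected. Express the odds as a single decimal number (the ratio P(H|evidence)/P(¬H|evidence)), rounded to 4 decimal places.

Posterior odds ≈ 0.8258

Prior odds = 0.246/(1−0.246) = 0.32626.
Likelihood ratio for E = 0.81/0.32 = 2.5312.
Posterior odds = prior odds × LR = 0.82585.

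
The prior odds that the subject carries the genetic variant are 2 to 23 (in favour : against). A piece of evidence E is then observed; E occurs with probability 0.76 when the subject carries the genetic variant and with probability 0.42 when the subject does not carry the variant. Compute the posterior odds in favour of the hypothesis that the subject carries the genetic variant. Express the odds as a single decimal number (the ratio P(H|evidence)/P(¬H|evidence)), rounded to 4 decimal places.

Posterior odds ≈ 0.1573

Prior odds = 2/23 = 0.086957.
Likelihood ratio for E = 0.76/0.42 = 1.8095.
Posterior odds = prior odds × LR = 0.15735.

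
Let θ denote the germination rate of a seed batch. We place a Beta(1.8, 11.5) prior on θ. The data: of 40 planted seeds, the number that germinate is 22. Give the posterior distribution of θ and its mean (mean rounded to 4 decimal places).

Posterior: Beta(23.8, 29.5); mean ≈ 0.4465

The binomial likelihood is conjugate to the Beta prior: with 22 successes and 18 failures, the posterior is Beta(1.8+22, 11.5+18) = Beta(23.8, 29.5).
E[θ | data] = 23.8/(23.8+29.5) = 0.4465.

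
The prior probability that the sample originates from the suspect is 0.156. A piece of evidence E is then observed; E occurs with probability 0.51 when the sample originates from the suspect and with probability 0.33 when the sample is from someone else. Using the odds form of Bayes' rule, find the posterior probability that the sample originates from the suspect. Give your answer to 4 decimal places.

Posterior probability ≈ 0.2222

Prior odds = 0.156/(1−0.156) = 0.18483. In log-odds, ln(0.18483) = -1.6883.
Add log likelihood ratio: ln(1.5455) = 0.43532.
Posterior log-odds = -1.2530, so posterior odds = exp(-1.2530) = 0.28565. Converting, P(H|E) = 0.28565/1.2857 = 0.2222.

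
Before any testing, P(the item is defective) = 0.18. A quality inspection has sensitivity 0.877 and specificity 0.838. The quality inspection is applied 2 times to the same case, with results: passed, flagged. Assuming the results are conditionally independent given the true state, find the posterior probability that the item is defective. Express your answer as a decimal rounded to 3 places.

Let H be the event that the item is defective; start with P(H) = 0.18. P('flagged'|H) = 0.877, P('flagged'|¬H) = 0.162.
Update on result 1 ('passed'): P(H) ← 0.123·0.1800 / (0.123·0.1800 + 0.838·0.8200) = 0.022140/0.70930 = 0.0312.
Update on result 2 ('flagged'): P(H) ← 0.877·0.0312 / (0.877·0.0312 + 0.162·0.9688) = 0.027375/0.18432 = 0.1485.

Posterior P(H) ≈ 0.149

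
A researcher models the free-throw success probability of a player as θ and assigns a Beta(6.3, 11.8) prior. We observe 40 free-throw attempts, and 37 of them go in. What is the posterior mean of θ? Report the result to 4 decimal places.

The binomial likelihood is conjugate to the Beta prior: with 37 successes and 3 failures, the posterior is Beta(6.3+37, 11.8+3) = Beta(43.3, 14.8).
E[θ | data] = 43.3/(43.3+14.8) = 0.7453.

Posterior mean ≈ 0.7453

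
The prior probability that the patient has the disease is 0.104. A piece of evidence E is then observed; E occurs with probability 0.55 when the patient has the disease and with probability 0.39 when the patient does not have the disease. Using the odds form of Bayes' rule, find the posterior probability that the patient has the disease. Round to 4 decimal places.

Prior odds = 0.104/(1−0.104) = 0.11607. In log-odds, ln(0.11607) = -2.1535.
Add log likelihood ratio: ln(1.4103) = 0.34377.
Posterior log-odds = -1.8098, so posterior odds = exp(-1.8098) = 0.16369. Converting, P(H|E) = 0.16369/1.1637 = 0.1407.

Posterior probability ≈ 0.1407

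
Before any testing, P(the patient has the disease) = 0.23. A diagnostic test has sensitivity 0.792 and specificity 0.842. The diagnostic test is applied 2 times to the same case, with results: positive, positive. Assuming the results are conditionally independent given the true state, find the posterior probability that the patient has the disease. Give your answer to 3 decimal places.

Posterior P(H) ≈ 0.882

Let H be the event that the patient has the disease; start with P(H) = 0.23. P('positive'|H) = 0.792, P('positive'|¬H) = 0.158.
Update on result 1 ('positive'): P(H) ← 0.792·0.2300 / (0.792·0.2300 + 0.158·0.7700) = 0.18216/0.30382 = 0.5996.
Update on result 2 ('positive'): P(H) ← 0.792·0.5996 / (0.792·0.5996 + 0.158·0.4004) = 0.47486/0.53812 = 0.8824.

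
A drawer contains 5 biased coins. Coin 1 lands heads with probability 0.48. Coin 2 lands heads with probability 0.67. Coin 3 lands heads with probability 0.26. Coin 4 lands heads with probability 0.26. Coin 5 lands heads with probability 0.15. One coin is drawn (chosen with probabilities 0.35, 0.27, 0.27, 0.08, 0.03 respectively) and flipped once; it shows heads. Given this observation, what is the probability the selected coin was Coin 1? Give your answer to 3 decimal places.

Posterior probability ≈ 0.378

Tabulate prior·likelihood by source: [1] prior 0.35, lik 0.48, product 0.1680; [2] prior 0.27, lik 0.67, product 0.1809; [3] prior 0.27, lik 0.26, product 0.07020; [4] prior 0.08, lik 0.26, product 0.02080; [5] prior 0.03, lik 0.15, product 0.004500.
Normalizing constant = 0.44440; the posterior for Coin 1 is its product over the sum, 0.1680/0.44440 = 0.378.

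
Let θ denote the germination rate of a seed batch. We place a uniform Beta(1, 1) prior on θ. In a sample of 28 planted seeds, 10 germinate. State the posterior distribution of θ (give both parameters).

Posterior: Beta(11, 19)

Observing 10 successes and 18 failures updates Beta(1, 1) by adding the success and failure counts to the two shape parameters: α = 1+10 = 11, β = 1+18 = 19.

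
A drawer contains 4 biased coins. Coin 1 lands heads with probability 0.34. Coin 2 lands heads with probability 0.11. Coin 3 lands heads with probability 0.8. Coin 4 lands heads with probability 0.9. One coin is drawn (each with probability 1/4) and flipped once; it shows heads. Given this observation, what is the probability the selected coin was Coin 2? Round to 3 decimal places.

P(heads|C1) = 0.34; P(heads|C2) = 0.11; P(heads|C3) = 0.8; P(heads|C4) = 0.9.
Prior × likelihood for each source: 0.25·0.34=0.08500, 0.25·0.11=0.02750, 0.25·0.8=0.2000, 0.25·0.9=0.2250. Summing gives P(heads) = 0.53750.
P(Coin 2 | heads) = 0.02750 / 0.53750 = 0.051.

Posterior probability ≈ 0.051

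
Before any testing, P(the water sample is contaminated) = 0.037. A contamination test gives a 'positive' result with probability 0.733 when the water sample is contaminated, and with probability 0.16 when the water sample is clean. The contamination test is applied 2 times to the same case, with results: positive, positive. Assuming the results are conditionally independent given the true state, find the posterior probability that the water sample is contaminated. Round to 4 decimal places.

Posterior P(H) ≈ 0.4464

Let H be the event that the water sample is contaminated; start with P(H) = 0.037. P('positive'|H) = 0.733, P('positive'|¬H) = 0.16.
Update on result 1 ('positive'): P(H) ← 0.733·0.0370 / (0.733·0.0370 + 0.16·0.9630) = 0.027121/0.18120 = 0.1497.
Update on result 2 ('positive'): P(H) ← 0.733·0.1497 / (0.733·0.1497 + 0.16·0.8503) = 0.10971/0.24576 = 0.4464.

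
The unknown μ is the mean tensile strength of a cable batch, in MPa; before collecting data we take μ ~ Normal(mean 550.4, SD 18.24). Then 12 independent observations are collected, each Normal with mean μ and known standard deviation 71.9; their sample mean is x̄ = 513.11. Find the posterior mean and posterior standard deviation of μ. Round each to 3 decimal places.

Prior precision 1/τ₀² = 1/18.24² = 0.00300573; data precision n/σ² = 12/71.9² = 0.00232126.
Posterior precision = 0.00300573 + 0.00232126 = 0.00532699, giving posterior SD = 1/√0.00532699 = 13.701.
Posterior mean = (0.00300573·550.4 + 0.00232126·513.11) / 0.00532699 = 534.151.

Posterior mean ≈ 534.151; posterior SD ≈ 13.701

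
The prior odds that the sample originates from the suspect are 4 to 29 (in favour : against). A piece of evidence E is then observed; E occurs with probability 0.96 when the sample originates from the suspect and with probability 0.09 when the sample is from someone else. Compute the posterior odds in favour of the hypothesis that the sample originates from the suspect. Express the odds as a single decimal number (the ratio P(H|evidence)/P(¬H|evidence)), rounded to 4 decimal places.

Prior odds = 4/29 = 0.13793. In log-odds, ln(0.13793) = -1.9810.
Add log likelihood ratio: ln(10.667) = 2.3671.
Posterior log-odds = 0.38612, so posterior odds = exp(0.38612) = 1.4713.

Posterior odds ≈ 1.4713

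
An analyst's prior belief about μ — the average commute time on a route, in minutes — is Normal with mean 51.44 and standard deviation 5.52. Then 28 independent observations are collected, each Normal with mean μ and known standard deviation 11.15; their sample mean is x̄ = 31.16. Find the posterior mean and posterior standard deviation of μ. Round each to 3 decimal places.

Prior precision 1/τ₀² = 1/5.52² = 0.0328187; data precision n/σ² = 28/11.15² = 0.225221.
Posterior precision = 0.0328187 + 0.225221 = 0.258039, giving posterior SD = 1/√0.258039 = 1.969.
Posterior mean = (0.0328187·51.44 + 0.225221·31.16) / 0.258039 = 33.739.

Posterior mean ≈ 33.739; posterior SD ≈ 1.969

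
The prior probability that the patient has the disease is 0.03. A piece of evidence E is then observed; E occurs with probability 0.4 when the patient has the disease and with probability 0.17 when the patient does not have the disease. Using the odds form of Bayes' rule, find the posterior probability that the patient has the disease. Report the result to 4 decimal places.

Prior odds = 0.03/(1−0.03) = 0.030928. In log-odds, ln(0.030928) = -3.4761.
Add log likelihood ratio: ln(2.3529) = 0.85567.
Posterior log-odds = -2.6204, so posterior odds = exp(-2.6204) = 0.072771. Converting, P(H|E) = 0.072771/1.0728 = 0.0678.

Posterior probability ≈ 0.0678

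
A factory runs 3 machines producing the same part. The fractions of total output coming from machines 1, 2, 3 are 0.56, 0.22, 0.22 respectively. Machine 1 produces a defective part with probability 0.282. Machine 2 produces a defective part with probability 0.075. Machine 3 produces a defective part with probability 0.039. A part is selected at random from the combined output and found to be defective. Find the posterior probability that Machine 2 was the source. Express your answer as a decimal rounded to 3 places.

Tabulate prior·likelihood by source: [1] prior 0.56, lik 0.282, product 0.1579; [2] prior 0.22, lik 0.075, product 0.01650; [3] prior 0.22, lik 0.039, product 0.008580.
Normalizing constant = 0.18300; the posterior for Machine 2 is its product over the sum, 0.01650/0.18300 = 0.090.

Posterior probability ≈ 0.090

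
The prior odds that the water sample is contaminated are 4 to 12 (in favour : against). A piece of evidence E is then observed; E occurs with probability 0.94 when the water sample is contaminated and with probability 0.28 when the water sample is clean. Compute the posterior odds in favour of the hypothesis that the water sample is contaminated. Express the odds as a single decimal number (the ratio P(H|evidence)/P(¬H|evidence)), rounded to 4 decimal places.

Posterior odds ≈ 1.1190

Prior odds = 4/12 = 0.33333.
Likelihood ratio for E = 0.94/0.28 = 3.3571.
Posterior odds = prior odds × LR = 1.1190.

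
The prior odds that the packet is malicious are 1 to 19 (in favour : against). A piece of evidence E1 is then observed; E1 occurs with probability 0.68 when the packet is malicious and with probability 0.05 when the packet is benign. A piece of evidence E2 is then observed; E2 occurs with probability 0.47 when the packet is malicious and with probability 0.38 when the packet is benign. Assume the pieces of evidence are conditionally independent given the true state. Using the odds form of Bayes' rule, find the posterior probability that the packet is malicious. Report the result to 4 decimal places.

Posterior probability ≈ 0.4696

Prior odds = 1/19 = 0.052632. In log-odds, ln(0.052632) = -2.9444.
Add log likelihood ratios: ln(13.600) + ln(1.2368) = 2.8226.
Posterior log-odds = -0.12181, so posterior odds = exp(-0.12181) = 0.88532. Converting, P(H|E) = 0.88532/1.8853 = 0.4696.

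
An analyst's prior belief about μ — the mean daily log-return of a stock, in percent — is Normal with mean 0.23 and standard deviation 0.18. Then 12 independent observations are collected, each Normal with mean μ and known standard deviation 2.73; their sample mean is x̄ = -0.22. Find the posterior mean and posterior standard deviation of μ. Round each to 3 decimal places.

Prior precision 1/τ₀² = 1/0.18² = 30.8642; data precision n/σ² = 12/2.73² = 1.61011.
Posterior precision = 30.8642 + 1.61011 = 32.4743, giving posterior SD = 1/√32.4743 = 0.175.
Posterior mean = (30.8642·0.23 + 1.61011·-0.22) / 32.4743 = 0.208.

Posterior mean ≈ 0.208; posterior SD ≈ 0.175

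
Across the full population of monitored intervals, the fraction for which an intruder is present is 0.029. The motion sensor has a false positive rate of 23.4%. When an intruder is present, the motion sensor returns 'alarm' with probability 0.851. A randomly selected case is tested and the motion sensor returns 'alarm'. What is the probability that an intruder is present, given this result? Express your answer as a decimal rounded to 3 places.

P(H | E) ≈ 0.098

Write H for 'an intruder is present'. Prior odds H:¬H = 0.029/0.971 = 0.029866. For the 'alarm' outcome, the likelihood ratio is 0.851/0.234 = 3.6368.
Posterior odds = 0.029866 × 3.6368 = 0.10862, so P(H|E) = 0.10862/(1+0.10862) = 0.098.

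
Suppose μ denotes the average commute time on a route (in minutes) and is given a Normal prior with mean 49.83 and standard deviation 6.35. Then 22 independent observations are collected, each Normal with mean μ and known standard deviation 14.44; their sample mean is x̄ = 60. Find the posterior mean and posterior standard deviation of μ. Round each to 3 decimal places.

With known σ, the Normal prior is conjugate. Weight on the data is w = (n/σ²)/(n/σ² + 1/τ₀²) = 0.105509/(0.105509+0.0248000) = 0.80968.
Posterior mean = w·x̄ + (1−w)·μ₀ = 0.80968·60 + 0.19032·49.83 = 58.064. Posterior variance = 1/(0.105509+0.0248000) = 7.67408, so SD = 2.770.

Posterior mean ≈ 58.064; posterior SD ≈ 2.770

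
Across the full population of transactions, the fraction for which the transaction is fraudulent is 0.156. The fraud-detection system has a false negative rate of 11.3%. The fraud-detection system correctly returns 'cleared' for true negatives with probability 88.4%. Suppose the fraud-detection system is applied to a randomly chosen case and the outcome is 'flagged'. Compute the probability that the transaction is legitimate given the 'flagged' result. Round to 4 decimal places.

P(¬H | E) ≈ 0.4144

Write H for 'the transaction is fraudulent'. Prior odds H:¬H = 0.156/0.844 = 0.18483. For the 'flagged' outcome, the likelihood ratio is 0.887/0.116 = 7.6466.
Posterior odds = 0.18483 × 7.6466 = 1.4133, so P(H|E) = 1.4133/(1+1.4133) = 0.5856. Then P(¬H|E) = 1 − 0.5856 = 0.4144.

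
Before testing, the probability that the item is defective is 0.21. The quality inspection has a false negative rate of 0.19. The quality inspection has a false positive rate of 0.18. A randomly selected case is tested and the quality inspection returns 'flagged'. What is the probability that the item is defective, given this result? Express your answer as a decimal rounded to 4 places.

P(H | E) ≈ 0.5447

Let H be the event that the item is defective. P(H) = 0.21, so P(¬H) = 0.79. With E the 'flagged' result, P(E|H) = 0.81 and P(E|¬H) = 0.18.
P(E) = 0.81·0.21 + 0.18·0.79 = 0.17010 + 0.14220 = 0.31230.
By Bayes' theorem, P(H|E) = 0.17010 / 0.31230 = 0.5447.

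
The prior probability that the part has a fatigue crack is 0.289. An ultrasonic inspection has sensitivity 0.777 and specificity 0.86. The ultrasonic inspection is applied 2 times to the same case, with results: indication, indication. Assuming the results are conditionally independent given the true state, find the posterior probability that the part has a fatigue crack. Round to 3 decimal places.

With H the event that the part has a fatigue crack, the joint likelihood of the observed sequence is P(data|H) = 0.777·0.777 = 0.60373 and P(data|¬H) = 0.14·0.14 = 0.019600.
Bayes: P(H|data) = 0.289·0.60373 / (0.289·0.60373 + 0.711·0.019600) = 0.17448/0.18841 = 0.9260.

Posterior P(H) ≈ 0.926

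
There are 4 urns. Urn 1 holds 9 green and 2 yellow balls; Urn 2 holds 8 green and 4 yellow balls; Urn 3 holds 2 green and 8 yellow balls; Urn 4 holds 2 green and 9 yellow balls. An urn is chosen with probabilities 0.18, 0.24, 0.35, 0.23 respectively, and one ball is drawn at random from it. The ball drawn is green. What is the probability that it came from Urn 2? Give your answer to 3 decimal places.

Posterior probability ≈ 0.382

Tabulate prior·likelihood by source: [1] prior 0.18, lik 0.8182, product 0.1473; [2] prior 0.24, lik 0.6667, product 0.1600; [3] prior 0.35, lik 0.2, product 0.07000; [4] prior 0.23, lik 0.1818, product 0.04182.
Normalizing constant = 0.41909; the posterior for Urn 2 is its product over the sum, 0.1600/0.41909 = 0.382.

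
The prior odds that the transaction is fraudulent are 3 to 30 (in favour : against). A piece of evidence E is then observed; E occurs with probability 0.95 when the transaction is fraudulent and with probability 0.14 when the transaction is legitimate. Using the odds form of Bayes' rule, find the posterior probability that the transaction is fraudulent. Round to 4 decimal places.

Prior odds = 3/30 = 0.10000. In log-odds, ln(0.10000) = -2.3026.
Add log likelihood ratio: ln(6.7857) = 1.9148.
Posterior log-odds = -0.38777, so posterior odds = exp(-0.38777) = 0.67857. Converting, P(H|E) = 0.67857/1.6786 = 0.4043.

Posterior probability ≈ 0.4043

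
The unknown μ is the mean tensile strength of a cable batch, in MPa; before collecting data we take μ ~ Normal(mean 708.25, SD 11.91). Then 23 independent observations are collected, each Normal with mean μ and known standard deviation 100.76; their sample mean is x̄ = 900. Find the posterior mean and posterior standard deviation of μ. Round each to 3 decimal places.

Posterior mean ≈ 754.883; posterior SD ≈ 10.361

With known σ, the Normal prior is conjugate. Weight on the data is w = (n/σ²)/(n/σ² + 1/τ₀²) = 0.00226543/(0.00226543+0.00704979) = 0.24320.
Posterior mean = w·x̄ + (1−w)·μ₀ = 0.24320·900 + 0.75680·708.25 = 754.883. Posterior variance = 1/(0.00226543+0.00704979) = 107.351, so SD = 10.361.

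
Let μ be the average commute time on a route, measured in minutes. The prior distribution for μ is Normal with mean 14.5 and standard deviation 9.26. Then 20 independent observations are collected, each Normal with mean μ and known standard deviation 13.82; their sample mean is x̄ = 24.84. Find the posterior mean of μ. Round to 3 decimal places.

Posterior mean ≈ 23.804

Prior precision 1/τ₀² = 1/9.26² = 0.0116621; data precision n/σ² = 20/13.82² = 0.104716.
Posterior precision = 0.0116621 + 0.104716 = 0.116378.
Posterior mean = (0.0116621·14.5 + 0.104716·24.84) / 0.116378 = 23.804.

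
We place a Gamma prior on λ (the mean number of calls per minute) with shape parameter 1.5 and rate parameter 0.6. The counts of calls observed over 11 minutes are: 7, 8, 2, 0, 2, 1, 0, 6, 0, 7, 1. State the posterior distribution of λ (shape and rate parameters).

The Poisson likelihood adds the total count to the shape and the number of exposure periods to the rate. Here ∑xᵢ = 34 and n = 11, so shape 1.5→35.5 and rate 0.6→11.6.

Posterior: Gamma(shape=35.5, rate=11.6)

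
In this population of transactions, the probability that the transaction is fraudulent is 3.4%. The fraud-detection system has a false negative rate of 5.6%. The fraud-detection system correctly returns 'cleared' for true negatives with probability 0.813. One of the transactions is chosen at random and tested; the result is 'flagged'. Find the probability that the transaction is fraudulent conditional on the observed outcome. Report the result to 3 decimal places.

Let H be the event that the transaction is fraudulent. P(H) = 0.034, so P(¬H) = 0.966. With E the 'flagged' result, P(E|H) = 0.944 and P(E|¬H) = 0.187.
P(E) = 0.944·0.034 + 0.187·0.966 = 0.032096 + 0.18064 = 0.21274.
By Bayes' theorem, P(H|E) = 0.032096 / 0.21274 = 0.151.

P(H | E) ≈ 0.151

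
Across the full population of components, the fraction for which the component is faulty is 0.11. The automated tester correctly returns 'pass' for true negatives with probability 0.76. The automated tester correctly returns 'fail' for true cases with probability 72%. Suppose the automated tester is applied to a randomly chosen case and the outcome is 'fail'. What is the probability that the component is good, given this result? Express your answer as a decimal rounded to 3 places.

P(¬H | E) ≈ 0.730

Write H for 'the component is faulty'. Prior odds H:¬H = 0.11/0.89 = 0.12360. For the 'fail' outcome, the likelihood ratio is 0.72/0.24 = 3.0000.
Posterior odds = 0.12360 × 3.0000 = 0.37079, so P(H|E) = 0.37079/(1+0.37079) = 0.270. Then P(¬H|E) = 1 − 0.270 = 0.730.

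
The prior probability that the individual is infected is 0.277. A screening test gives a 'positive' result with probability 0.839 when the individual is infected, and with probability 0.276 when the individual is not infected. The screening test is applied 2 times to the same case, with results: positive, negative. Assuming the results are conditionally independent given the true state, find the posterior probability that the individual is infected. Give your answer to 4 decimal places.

With H the event that the individual is infected, the joint likelihood of the observed sequence is P(data|H) = 0.839·0.161 = 0.13508 and P(data|¬H) = 0.276·0.724 = 0.19982.
Bayes: P(H|data) = 0.277·0.13508 / (0.277·0.13508 + 0.723·0.19982) = 0.037417/0.18189 = 0.2057.

Posterior P(H) ≈ 0.2057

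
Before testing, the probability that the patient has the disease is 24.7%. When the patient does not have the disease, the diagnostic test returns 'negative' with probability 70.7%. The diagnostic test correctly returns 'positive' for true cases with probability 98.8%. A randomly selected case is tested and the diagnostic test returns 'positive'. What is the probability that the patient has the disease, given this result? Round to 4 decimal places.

Let H be the event that the patient has the disease. P(H) = 0.247, so P(¬H) = 0.753. With E the 'positive' result, P(E|H) = 0.988 and P(E|¬H) = 0.293.
P(E) = 0.988·0.247 + 0.293·0.753 = 0.24404 + 0.22063 = 0.46466.
By Bayes' theorem, P(H|E) = 0.24404 / 0.46466 = 0.5252.

P(H | E) ≈ 0.5252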